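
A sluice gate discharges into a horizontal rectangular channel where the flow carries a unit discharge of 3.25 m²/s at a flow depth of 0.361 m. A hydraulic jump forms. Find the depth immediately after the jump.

V₁ = q/y₁ = 3.25/0.361 = 9.00 m/s. Fr₁ = V₁/√(g·y₁) = 9.00/√(9.81×0.361) = 4.78.
Conjugate-depth relation: y₂/y₁ = ½[√(1 + 8Fr₁²) − 1] = ½[√184.1 − 1] = 6.28.
y₂ = 6.28 × 0.361 = 2.27 m.

y₂ = 2.27 m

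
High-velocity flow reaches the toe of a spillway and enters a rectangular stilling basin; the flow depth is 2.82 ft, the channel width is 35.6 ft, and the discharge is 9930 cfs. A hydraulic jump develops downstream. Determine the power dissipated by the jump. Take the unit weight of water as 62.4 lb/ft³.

P = 128404 hp

q = Q/b = 9930/35.6 = 279 ft²/s; V₁ = q/y₁ = 98.9 ft/s. Fr₁ = V₁/√(g·y₁) = 10.4.
Conjugate-depth relation: y₂/y₁ = ½[√(1 + 8Fr₁²) − 1] = ½[√863.0 − 1] = 14.2.
y₂ = 14.2 × 2.82 = 40.0 ft.
Head loss: ΔE = (y₂ − y₁)³/(4y₁y₂) = (40.0 − 2.82)³/(4×2.82×40.0) = 51439/451 = 114 ft.
P = γ·Q·ΔE/550 = 62.4 × 9930 × 114 / 550 = 128404 hp.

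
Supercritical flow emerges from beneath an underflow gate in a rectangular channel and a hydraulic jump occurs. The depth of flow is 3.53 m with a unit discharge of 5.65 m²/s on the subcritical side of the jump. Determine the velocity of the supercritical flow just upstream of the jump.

V₂ = q/y₂ = 5.65/3.53 = 1.60 m/s; Fr₂ = V₂/√(g·y₂) = 0.272.
The Bélanger relation is symmetric: y₁/y₂ = ½[√(1 + 8Fr₂²) − 1] = ½[√1.592 − 1] = 0.131.
y₁ = 0.131 × 3.53 = 0.462 m.
V₁ = q/y₁ = 5.65/0.462 = 12.2 m/s.

V₁ = 12.2 m/s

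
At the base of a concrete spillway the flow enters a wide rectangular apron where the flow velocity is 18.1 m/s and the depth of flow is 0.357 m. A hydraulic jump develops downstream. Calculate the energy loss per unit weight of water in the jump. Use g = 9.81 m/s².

Fr₁ = V₁/√(g·y₁) = 18.1/√(9.81×0.357) = 9.67.
From the momentum equation for a rectangular channel, y₂/y₁ = ½[√(1 + 8Fr₁²) − 1] = ½[√749.4 − 1] = 13.2.
y₂ = 13.2 × 0.357 = 4.71 m.
q = V₁·y₁ = 18.1 × 0.357 = 6.46 m²/s. V₂ = q/y₂ = 6.46/4.71 = 1.37 m/s. E₁ = y₁ + V₁²/2g = 17.1 m; E₂ = y₂ + V₂²/2g = 4.80 m. ΔE = E₁ − E₂ = 12.3 m.

ΔE = 12.3 m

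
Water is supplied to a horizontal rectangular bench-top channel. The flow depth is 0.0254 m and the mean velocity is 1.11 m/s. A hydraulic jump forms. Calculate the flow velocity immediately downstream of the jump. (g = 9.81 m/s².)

V₂ = 0.414 m/s

Fr₁ = V₁/√(g·y₁) = 1.11/√(9.81×0.0254) = 2.22.
Bélanger equation: y₂/y₁ = ½[√(1 + 8Fr₁²) − 1] = ½[√40.56 − 1] = 2.68.
y₂ = 2.68 × 0.0254 = 0.0682 m.
q = V₁·y₁ = 1.11 × 0.0254 = 0.0282 m²/s.
V₂ = q/y₂ = 0.0282/0.0682 = 0.414 m/s.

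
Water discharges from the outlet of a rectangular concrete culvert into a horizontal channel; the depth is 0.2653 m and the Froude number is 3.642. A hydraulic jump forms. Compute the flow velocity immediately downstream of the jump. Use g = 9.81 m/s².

V₂ = 1.257 m/s

Fr₁ = 3.642 (given).
Bélanger equation: y₂/y₁ = ½[√(1 + 8Fr₁²) − 1] = ½[√107.11 − 1] = 4.675.
y₂ = 4.675 × 0.2653 = 1.240 m.
V₁ = Fr₁·√(g·y₁) = 3.642×√(9.81×0.2653) = 5.875 m/s; q = V₁·y₁ = 1.559 m²/s.
V₂ = q/y₂ = 1.559/1.240 = 1.257 m/s.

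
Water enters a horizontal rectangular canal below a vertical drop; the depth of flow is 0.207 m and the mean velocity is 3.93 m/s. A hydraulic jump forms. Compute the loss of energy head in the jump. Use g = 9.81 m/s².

Fr₁ = V₁/√(g·y₁) = 3.93/√(9.81×0.207) = 2.76.
Conjugate-depth relation: y₂/y₁ = ½[√(1 + 8Fr₁²) − 1] = ½[√61.85 − 1] = 3.43.
y₂ = 3.43 × 0.207 = 0.710 m.
q = V₁·y₁ = 3.93 × 0.207 = 0.814 m²/s. V₂ = q/y₂ = 0.814/0.710 = 1.15 m/s. E₁ = y₁ + V₁²/2g = 0.994 m; E₂ = y₂ + V₂²/2g = 0.777 m. ΔE = E₁ − E₂ = 0.217 m.

ΔE = 0.217 m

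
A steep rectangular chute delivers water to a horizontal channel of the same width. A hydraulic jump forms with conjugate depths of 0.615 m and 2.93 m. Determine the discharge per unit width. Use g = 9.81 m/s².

For a rectangular channel the momentum equation gives q² = ½·g·y₁·y₂·(y₁ + y₂) = ½×9.81×0.615×2.93×3.54 = 31.3.
q = √31.3 = 5.60 m²/s.

q = 5.60 m²/s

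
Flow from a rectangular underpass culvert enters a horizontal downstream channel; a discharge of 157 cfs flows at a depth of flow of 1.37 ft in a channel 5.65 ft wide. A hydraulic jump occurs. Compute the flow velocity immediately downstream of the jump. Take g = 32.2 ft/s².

V₂ = 5.27 ft/s

q = Q/b = 157/5.65 = 27.8 ft²/s; V₁ = q/y₁ = 20.3 ft/s. Fr₁ = V₁/√(g·y₁) = 3.05.
By Bélanger, y₂/y₁ = ½[√(1 + 8Fr₁²) − 1] = ½[√75.61 − 1] = 3.85.
y₂ = 3.85 × 1.37 = 5.27 ft.
V₂ = q/y₂ = 27.8/5.27 = 5.27 ft/s.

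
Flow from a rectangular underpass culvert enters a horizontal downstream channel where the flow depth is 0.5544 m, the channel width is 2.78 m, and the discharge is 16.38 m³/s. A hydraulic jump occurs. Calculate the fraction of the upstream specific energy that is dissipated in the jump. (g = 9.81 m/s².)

q = Q/b = 16.38/2.78 = 5.892 m²/s; V₁ = q/y₁ = 10.63 m/s. Fr₁ = V₁/√(g·y₁) = 4.557.
From the momentum equation for a rectangular channel, y₂/y₁ = ½[√(1 + 8Fr₁²) − 1] = ½[√167.15 − 1] = 5.964.
y₂ = 5.964 × 0.5544 = 3.307 m.
E₁ = y₁ + V₁²/2g = 6.311 m. ΔE = (y₂ − y₁)³/(4y₁y₂) = 2.843 m. ΔE/E₁ = 2.843/6.311 = 0.450.

ΔE/E₁ = 0.450 (45.0%)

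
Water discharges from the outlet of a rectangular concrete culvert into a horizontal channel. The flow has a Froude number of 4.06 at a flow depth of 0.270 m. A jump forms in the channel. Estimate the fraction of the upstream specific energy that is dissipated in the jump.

ΔE/E₁ = 0.398 (39.8%)

Fr₁ = 4.06 (given).
By Bélanger, y₂/y₁ = ½[√(1 + 8Fr₁²) − 1] = ½[√132.9 − 1] = 5.26.
y₂ = 5.26 × 0.270 = 1.42 m.
E₁ = y₁(1 + Fr₁²/2) = 0.270×(1 + 4.06²/2) = 2.50 m. ΔE = (y₂ − y₁)³/(4y₁y₂) = 0.994 m. ΔE/E₁ = 0.994/2.50 = 0.398.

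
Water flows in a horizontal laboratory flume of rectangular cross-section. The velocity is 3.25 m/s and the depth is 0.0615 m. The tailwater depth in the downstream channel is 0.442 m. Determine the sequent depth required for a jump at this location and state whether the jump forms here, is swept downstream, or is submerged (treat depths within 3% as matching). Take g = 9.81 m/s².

y₂ = 0.334 m; the jump is submerged

Fr₁ = V₁/√(g·y₁) = 3.25/√(9.81×0.0615) = 4.18.
From the momentum equation for a rectangular channel, y₂/y₁ = ½[√(1 + 8Fr₁²) − 1] = ½[√141.1 − 1] = 5.44.
y₂ = 5.44 × 0.0615 = 0.334 m.
Tailwater y_tw = 0.442 m: y_tw > y₂, so the jump is submerged.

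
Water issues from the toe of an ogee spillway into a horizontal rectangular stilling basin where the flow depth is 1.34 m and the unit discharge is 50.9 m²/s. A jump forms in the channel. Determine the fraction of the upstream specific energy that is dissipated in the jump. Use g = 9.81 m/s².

ΔE/E₁ = 0.739 (73.9%)

V₁ = q/y₁ = 50.9/1.34 = 38.0 m/s. Fr₁ = V₁/√(g·y₁) = 38.0/√(9.81×1.34) = 10.5.
From the momentum equation for a rectangular channel, y₂/y₁ = ½[√(1 + 8Fr₁²) − 1] = ½[√879.1 − 1] = 14.3.
y₂ = 14.3 × 1.34 = 19.2 m.
E₁ = y₁ + V₁²/2g = 74.9 m. ΔE = (y₂ − y₁)³/(4y₁y₂) = 55.3 m. ΔE/E₁ = 55.3/74.9 = 0.739.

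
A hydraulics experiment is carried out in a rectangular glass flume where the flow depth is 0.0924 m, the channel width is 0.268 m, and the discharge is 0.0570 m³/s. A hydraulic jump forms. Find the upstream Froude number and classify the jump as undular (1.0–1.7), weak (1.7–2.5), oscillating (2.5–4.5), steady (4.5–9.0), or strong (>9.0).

Fr₁ = 2.42; weak jump

q = Q/b = 0.0570/0.268 = 0.213 m²/s; V₁ = q/y₁ = 2.30 m/s. Fr₁ = V₁/√(g·y₁) = 2.42.
Fr₁ = 2.42 lies in the weak range.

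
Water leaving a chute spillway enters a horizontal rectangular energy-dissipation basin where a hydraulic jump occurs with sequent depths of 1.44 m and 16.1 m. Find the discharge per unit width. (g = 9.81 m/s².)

q = 44.7 m²/s

For a rectangular channel the momentum equation gives q² = ½·g·y₁·y₂·(y₁ + y₂) = ½×9.81×1.44×16.1×17.5 = 1995.
q = √1995 = 44.7 m²/s.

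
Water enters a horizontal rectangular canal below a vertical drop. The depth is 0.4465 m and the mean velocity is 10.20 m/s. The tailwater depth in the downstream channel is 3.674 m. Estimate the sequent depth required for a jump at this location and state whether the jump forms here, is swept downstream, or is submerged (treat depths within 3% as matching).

y₂ = 2.862 m; the jump is submerged

Fr₁ = V₁/√(g·y₁) = 10.20/√(9.81×0.4465) = 4.874.
From the momentum equation for a rectangular channel, y₂/y₁ = ½[√(1 + 8Fr₁²) − 1] = ½[√191.02 − 1] = 6.411.
y₂ = 6.411 × 0.4465 = 2.862 m.
Tailwater y_tw = 3.674 m: y_tw > y₂, so the jump is submerged.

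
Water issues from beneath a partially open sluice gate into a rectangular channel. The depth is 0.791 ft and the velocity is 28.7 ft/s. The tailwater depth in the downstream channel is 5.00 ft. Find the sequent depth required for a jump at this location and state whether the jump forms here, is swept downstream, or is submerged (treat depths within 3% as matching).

Fr₁ = V₁/√(g·y₁) = 28.7/√(32.2×0.791) = 5.69.
By Bélanger, y₂/y₁ = ½[√(1 + 8Fr₁²) − 1] = ½[√259.7 − 1] = 7.56.
y₂ = 7.56 × 0.791 = 5.98 ft.
Tailwater y_tw = 5.00 ft: y_tw < y₂, so the jump is swept downstream.

y₂ = 5.98 ft; the jump is swept downstream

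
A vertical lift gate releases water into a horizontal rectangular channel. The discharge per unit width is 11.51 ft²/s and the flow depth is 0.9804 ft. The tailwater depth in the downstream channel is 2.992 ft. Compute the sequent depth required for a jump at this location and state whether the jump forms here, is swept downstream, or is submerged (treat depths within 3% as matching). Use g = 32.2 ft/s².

V₁ = q/y₁ = 11.51/0.9804 = 11.74 ft/s. Fr₁ = V₁/√(g·y₁) = 11.74/√(32.2×0.9804) = 2.090.
Sequent-depth ratio: y₂/y₁ = ½[√(1 + 8Fr₁²) − 1] = ½[√35.928 − 1] = 2.497.
y₂ = 2.497 × 0.9804 = 2.448 ft.
Tailwater y_tw = 2.992 ft: y_tw > y₂, so the jump is submerged.

y₂ = 2.448 ft; the jump is submerged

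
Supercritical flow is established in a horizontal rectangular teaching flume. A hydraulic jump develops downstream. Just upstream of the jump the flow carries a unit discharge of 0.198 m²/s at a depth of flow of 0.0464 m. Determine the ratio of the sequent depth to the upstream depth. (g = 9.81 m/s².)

V₁ = q/y₁ = 0.198/0.0464 = 4.27 m/s. Fr₁ = V₁/√(g·y₁) = 4.27/√(9.81×0.0464) = 6.32.
Sequent-depth ratio: y₂/y₁ = ½[√(1 + 8Fr₁²) − 1] = ½[√321.0 − 1] = 8.46.

y₂/y₁ = 8.46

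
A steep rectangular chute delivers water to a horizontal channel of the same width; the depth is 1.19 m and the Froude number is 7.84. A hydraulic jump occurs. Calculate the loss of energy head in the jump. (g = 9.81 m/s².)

Fr₁ = 7.84 (given).
Conjugate-depth relation: y₂/y₁ = ½[√(1 + 8Fr₁²) − 1] = ½[√492.7 − 1] = 10.6.
y₂ = 10.6 × 1.19 = 12.6 m.
V₁ = Fr₁·√(g·y₁) = 7.84×√(9.81×1.19) = 26.8 m/s; q = V₁·y₁ = 31.9 m²/s. V₂ = q/y₂ = 31.9/12.6 = 2.53 m/s. E₁ = y₁ + V₁²/2g = 37.8 m; E₂ = y₂ + V₂²/2g = 12.9 m. ΔE = E₁ − E₂ = 24.8 m.

ΔE = 24.8 m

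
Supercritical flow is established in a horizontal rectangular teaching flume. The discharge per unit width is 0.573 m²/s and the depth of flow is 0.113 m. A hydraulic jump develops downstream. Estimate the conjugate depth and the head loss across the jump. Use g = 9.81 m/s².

V₁ = q/y₁ = 0.573/0.113 = 5.07 m/s. Fr₁ = V₁/√(g·y₁) = 5.07/√(9.81×0.113) = 4.82.
By Bélanger, y₂/y₁ = ½[√(1 + 8Fr₁²) − 1] = ½[√186.6 − 1] = 6.33.
y₂ = 6.33 × 0.113 = 0.715 m.
V₂ = q/y₂ = 0.573/0.715 = 0.801 m/s. E₁ = y₁ + V₁²/2g = 1.42 m; E₂ = y₂ + V₂²/2g = 0.748 m. ΔE = E₁ − E₂ = 0.676 m.

y₂ = 0.715 m; ΔE = 0.676 m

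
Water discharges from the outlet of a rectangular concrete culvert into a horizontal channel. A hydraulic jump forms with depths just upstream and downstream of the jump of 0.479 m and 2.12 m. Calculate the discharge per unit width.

For a rectangular channel the momentum equation gives q² = ½·g·y₁·y₂·(y₁ + y₂) = ½×9.81×0.479×2.12×2.60 = 12.9.
q = √12.9 = 3.60 m²/s.

q = 3.60 m²/s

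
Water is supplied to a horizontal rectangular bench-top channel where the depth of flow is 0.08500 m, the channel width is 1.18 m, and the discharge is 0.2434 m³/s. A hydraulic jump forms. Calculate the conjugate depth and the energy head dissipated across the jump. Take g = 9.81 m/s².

q = Q/b = 0.2434/1.18 = 0.2063 m²/s; V₁ = q/y₁ = 2.427 m/s. Fr₁ = V₁/√(g·y₁) = 2.658.
From the momentum equation for a rectangular channel, y₂/y₁ = ½[√(1 + 8Fr₁²) − 1] = ½[√57.499 − 1] = 3.291.
y₂ = 3.291 × 0.08500 = 0.2798 m.
Head loss: ΔE = (y₂ − y₁)³/(4y₁y₂) = (0.2798 − 0.08500)³/(4×0.08500×0.2798) = 0.007389/0.09512 = 0.07768 m.

y₂ = 0.2798 m; ΔE = 0.07768 m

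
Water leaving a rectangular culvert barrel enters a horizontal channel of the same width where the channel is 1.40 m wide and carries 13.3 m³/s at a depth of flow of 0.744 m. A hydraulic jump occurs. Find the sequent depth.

q = Q/b = 13.3/1.40 = 9.50 m²/s; V₁ = q/y₁ = 12.8 m/s. Fr₁ = V₁/√(g·y₁) = 4.73.
From the momentum equation for a rectangular channel, y₂/y₁ = ½[√(1 + 8Fr₁²) − 1] = ½[√179.7 − 1] = 6.20.
y₂ = 6.20 × 0.744 = 4.61 m.

y₂ = 4.61 m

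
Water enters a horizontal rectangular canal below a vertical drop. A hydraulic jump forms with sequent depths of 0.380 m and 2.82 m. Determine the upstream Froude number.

Fr₁ = 5.59

For a rectangular channel the momentum equation gives q² = ½·g·y₁·y₂·(y₁ + y₂) = ½×9.81×0.380×2.82×3.20 = 16.8.
q = √16.8 = 4.10 m²/s.
V₁ = q/y₁ = 10.8 m/s; Fr₁ = V₁/√(g·y₁) = 5.59.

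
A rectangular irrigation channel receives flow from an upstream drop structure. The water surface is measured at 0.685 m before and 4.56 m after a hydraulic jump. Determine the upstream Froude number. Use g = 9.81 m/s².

For a rectangular channel the momentum equation gives q² = ½·g·y₁·y₂·(y₁ + y₂) = ½×9.81×0.685×4.56×5.24 = 80.4.
q = √80.4 = 8.96 m²/s.
V₁ = q/y₁ = 13.1 m/s; Fr₁ = V₁/√(g·y₁) = 5.05.

Fr₁ = 5.05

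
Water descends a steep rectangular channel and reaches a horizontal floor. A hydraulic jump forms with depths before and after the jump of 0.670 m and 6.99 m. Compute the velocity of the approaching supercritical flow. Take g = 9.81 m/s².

V₁ = 19.8 m/s

For a rectangular channel the momentum equation gives q² = ½·g·y₁·y₂·(y₁ + y₂) = ½×9.81×0.670×6.99×7.66 = 176.
q = √176 = 13.3 m²/s.
V₁ = q/y₁ = 13.3/0.670 = 19.8 m/s.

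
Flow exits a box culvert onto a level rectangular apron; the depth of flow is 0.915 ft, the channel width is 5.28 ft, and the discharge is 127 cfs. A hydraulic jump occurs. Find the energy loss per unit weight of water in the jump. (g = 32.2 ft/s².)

ΔE = 5.55 ft

q = Q/b = 127/5.28 = 24.1 ft²/s; V₁ = q/y₁ = 26.3 ft/s. Fr₁ = V₁/√(g·y₁) = 4.84.
Sequent-depth ratio: y₂/y₁ = ½[√(1 + 8Fr₁²) − 1] = ½[√188.6 − 1] = 6.37.
y₂ = 6.37 × 0.915 = 5.83 ft.
Head loss: ΔE = (y₂ − y₁)³/(4y₁y₂) = (5.83 − 0.915)³/(4×0.915×5.83) = 118/21.3 = 5.55 ft.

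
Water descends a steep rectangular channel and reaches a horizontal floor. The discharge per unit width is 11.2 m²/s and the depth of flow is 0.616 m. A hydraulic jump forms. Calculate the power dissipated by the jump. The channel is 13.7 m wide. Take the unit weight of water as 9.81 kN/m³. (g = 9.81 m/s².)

V₁ = q/y₁ = 11.2/0.616 = 18.2 m/s. Fr₁ = V₁/√(g·y₁) = 18.2/√(9.81×0.616) = 7.40.
From the momentum equation for a rectangular channel, y₂/y₁ = ½[√(1 + 8Fr₁²) − 1] = ½[√438.6 − 1] = 9.97.
y₂ = 9.97 × 0.616 = 6.14 m.
V₂ = q/y₂ = 11.2/6.14 = 1.82 m/s. E₁ = y₁ + V₁²/2g = 17.5 m; E₂ = y₂ + V₂²/2g = 6.31 m. ΔE = E₁ − E₂ = 11.2 m.
Q = q·b = 11.2 × 13.7 = 153 m³/s. P = γ·Q·ΔE = 9.81 × 153 × 11.2 = 16788 kW.

P = 16788 kW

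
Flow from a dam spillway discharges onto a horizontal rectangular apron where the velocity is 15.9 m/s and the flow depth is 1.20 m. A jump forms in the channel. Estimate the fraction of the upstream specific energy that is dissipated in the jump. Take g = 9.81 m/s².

Fr₁ = V₁/√(g·y₁) = 15.9/√(9.81×1.20) = 4.63.
Bélanger equation: y₂/y₁ = ½[√(1 + 8Fr₁²) − 1] = ½[√172.8 − 1] = 6.07.
y₂ = 6.07 × 1.20 = 7.29 m.
E₁ = y₁ + V₁²/2g = 14.1 m. ΔE = (y₂ − y₁)³/(4y₁y₂) = 6.45 m. ΔE/E₁ = 6.45/14.1 = 0.458.

ΔE/E₁ = 0.458 (45.8%)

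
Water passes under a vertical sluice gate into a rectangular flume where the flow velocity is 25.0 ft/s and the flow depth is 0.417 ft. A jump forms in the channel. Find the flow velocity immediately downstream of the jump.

Fr₁ = V₁/√(g·y₁) = 25.0/√(32.2×0.417) = 6.82.
By Bélanger, y₂/y₁ = ½[√(1 + 8Fr₁²) − 1] = ½[√373.4 − 1] = 9.16.
y₂ = 9.16 × 0.417 = 3.82 ft.
q = V₁·y₁ = 25.0 × 0.417 = 10.4 ft²/s.
V₂ = q/y₂ = 10.4/3.82 = 2.73 ft/s.

V₂ = 2.73 ft/s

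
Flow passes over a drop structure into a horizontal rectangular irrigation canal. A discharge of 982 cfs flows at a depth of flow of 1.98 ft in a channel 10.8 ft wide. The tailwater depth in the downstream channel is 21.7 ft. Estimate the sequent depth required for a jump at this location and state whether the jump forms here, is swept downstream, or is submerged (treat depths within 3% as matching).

y₂ = 15.1 ft; the jump is submerged

q = Q/b = 982/10.8 = 90.9 ft²/s; V₁ = q/y₁ = 45.9 ft/s. Fr₁ = V₁/√(g·y₁) = 5.75.
Bélanger equation: y₂/y₁ = ½[√(1 + 8Fr₁²) − 1] = ½[√265.6 − 1] = 7.65.
y₂ = 7.65 × 1.98 = 15.1 ft.
Tailwater y_tw = 21.7 ft: y_tw > y₂, so the jump is submerged.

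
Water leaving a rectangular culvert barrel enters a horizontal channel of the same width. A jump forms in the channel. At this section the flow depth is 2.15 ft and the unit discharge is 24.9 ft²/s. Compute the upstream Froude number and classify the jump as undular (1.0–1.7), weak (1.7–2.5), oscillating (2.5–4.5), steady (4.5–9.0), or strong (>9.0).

Fr₁ = 1.39; undular jump

V₁ = q/y₁ = 24.9/2.15 = 11.6 ft/s. Fr₁ = V₁/√(g·y₁) = 11.6/√(32.2×2.15) = 1.39.
Fr₁ = 1.39 lies in the undular range.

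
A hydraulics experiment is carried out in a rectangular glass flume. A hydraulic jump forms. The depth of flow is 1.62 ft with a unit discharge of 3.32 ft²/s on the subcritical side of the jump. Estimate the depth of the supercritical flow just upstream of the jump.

y₁ = 0.229 ft

V₂ = q/y₂ = 3.32/1.62 = 2.05 ft/s; Fr₂ = V₂/√(g·y₂) = 0.284.
Since the conjugate-depth ratio holds either way, y₁/y₂ = ½[√(1 + 8Fr₂²) − 1] = ½[√1.644 − 1] = 0.141.
y₁ = 0.141 × 1.62 = 0.229 ft.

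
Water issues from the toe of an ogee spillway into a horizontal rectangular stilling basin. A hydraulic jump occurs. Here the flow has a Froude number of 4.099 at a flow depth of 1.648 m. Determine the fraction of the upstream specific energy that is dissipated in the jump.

Fr₁ = 4.099 (given).
Bélanger equation: y₂/y₁ = ½[√(1 + 8Fr₁²) − 1] = ½[√135.41 − 1] = 5.318.
y₂ = 5.318 × 1.648 = 8.765 m.
E₁ = y₁(1 + Fr₁²/2) = 1.648×(1 + 4.099²/2) = 15.49 m. ΔE = (y₂ − y₁)³/(4y₁y₂) = 6.239 m. ΔE/E₁ = 6.239/15.49 = 0.403.

ΔE/E₁ = 0.403 (40.3%)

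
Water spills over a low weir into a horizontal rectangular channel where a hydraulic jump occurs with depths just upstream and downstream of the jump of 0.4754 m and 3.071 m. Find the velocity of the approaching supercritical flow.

V₁ = 10.60 m/s

For a rectangular channel the momentum equation gives q² = ½·g·y₁·y₂·(y₁ + y₂) = ½×9.81×0.4754×3.071×3.546 = 25.40.
q = √25.40 = 5.039 m²/s.
V₁ = q/y₁ = 5.039/0.4754 = 10.60 m/s.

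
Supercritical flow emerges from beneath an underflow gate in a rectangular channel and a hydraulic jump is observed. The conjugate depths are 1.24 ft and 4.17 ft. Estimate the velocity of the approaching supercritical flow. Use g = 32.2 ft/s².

V₁ = 17.1 ft/s

For a rectangular channel the momentum equation gives q² = ½·g·y₁·y₂·(y₁ + y₂) = ½×32.2×1.24×4.17×5.41 = 450.
q = √450 = 21.2 ft²/s.
V₁ = q/y₁ = 21.2/1.24 = 17.1 ft/s.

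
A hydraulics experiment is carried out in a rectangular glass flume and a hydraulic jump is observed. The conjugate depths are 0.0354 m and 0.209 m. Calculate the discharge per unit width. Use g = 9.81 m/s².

q = 0.0942 m²/s

For a rectangular channel the momentum equation gives q² = ½·g·y₁·y₂·(y₁ + y₂) = ½×9.81×0.0354×0.209×0.244 = 0.00887.
q = √0.00887 = 0.0942 m²/s.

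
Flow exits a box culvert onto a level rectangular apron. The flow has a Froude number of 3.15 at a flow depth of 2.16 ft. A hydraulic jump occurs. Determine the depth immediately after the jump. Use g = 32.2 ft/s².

y₂ = 8.60 ft

Fr₁ = 3.15 (given).
From the momentum equation for a rectangular channel, y₂/y₁ = ½[√(1 + 8Fr₁²) − 1] = ½[√80.38 − 1] = 3.98.
y₂ = 3.98 × 2.16 = 8.60 ft.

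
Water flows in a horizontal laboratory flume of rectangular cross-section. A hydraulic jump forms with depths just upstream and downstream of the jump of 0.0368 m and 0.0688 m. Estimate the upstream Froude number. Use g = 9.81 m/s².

Fr₁ = 1.64

For a rectangular channel the momentum equation gives q² = ½·g·y₁·y₂·(y₁ + y₂) = ½×9.81×0.0368×0.0688×0.106 = 0.00131.
q = √0.00131 = 0.0362 m²/s.
V₁ = q/y₁ = 0.984 m/s; Fr₁ = V₁/√(g·y₁) = 1.64.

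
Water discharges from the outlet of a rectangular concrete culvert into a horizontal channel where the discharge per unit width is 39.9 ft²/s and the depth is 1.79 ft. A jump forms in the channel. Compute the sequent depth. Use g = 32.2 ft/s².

V₁ = q/y₁ = 39.9/1.79 = 22.3 ft/s. Fr₁ = V₁/√(g·y₁) = 22.3/√(32.2×1.79) = 2.94.
From the momentum equation for a rectangular channel, y₂/y₁ = ½[√(1 + 8Fr₁²) − 1] = ½[√69.96 − 1] = 3.68.
y₂ = 3.68 × 1.79 = 6.59 ft.

y₂ = 6.59 ft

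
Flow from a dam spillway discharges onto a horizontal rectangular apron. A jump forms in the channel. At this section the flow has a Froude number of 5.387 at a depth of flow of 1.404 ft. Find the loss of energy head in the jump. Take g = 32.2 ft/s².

Fr₁ = 5.387 (given).
From the momentum equation for a rectangular channel, y₂/y₁ = ½[√(1 + 8Fr₁²) − 1] = ½[√233.16 − 1] = 7.135.
y₂ = 7.135 × 1.404 = 10.02 ft.
V₁ = Fr₁·√(g·y₁) = 5.387×√(32.2×1.404) = 36.22 ft/s; q = V₁·y₁ = 50.85 ft²/s. V₂ = q/y₂ = 50.85/10.02 = 5.077 ft/s. E₁ = y₁ + V₁²/2g = 21.78 ft; E₂ = y₂ + V₂²/2g = 10.42 ft. ΔE = E₁ − E₂ = 11.36 ft.

ΔE = 11.36 ft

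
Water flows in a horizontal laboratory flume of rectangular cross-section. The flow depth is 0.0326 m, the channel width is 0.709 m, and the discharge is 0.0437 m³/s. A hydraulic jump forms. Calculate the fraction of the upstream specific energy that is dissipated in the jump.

ΔE/E₁ = 0.307 (30.7%)

q = Q/b = 0.0437/0.709 = 0.0616 m²/s; V₁ = q/y₁ = 1.89 m/s. Fr₁ = V₁/√(g·y₁) = 3.34.
Sequent-depth ratio: y₂/y₁ = ½[√(1 + 8Fr₁²) − 1] = ½[√90.42 − 1] = 4.25.
y₂ = 4.25 × 0.0326 = 0.139 m.
E₁ = y₁ + V₁²/2g = 0.215 m. ΔE = (y₂ − y₁)³/(4y₁y₂) = 0.0660 m. ΔE/E₁ = 0.0660/0.215 = 0.307.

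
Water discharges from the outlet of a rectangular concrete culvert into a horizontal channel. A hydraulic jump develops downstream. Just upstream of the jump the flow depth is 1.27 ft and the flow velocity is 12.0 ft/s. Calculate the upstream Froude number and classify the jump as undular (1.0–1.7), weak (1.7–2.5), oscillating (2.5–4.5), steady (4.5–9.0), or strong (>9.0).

Fr₁ = 1.88; weak jump

Fr₁ = V₁/√(g·y₁) = 12.0/√(32.2×1.27) = 1.88.
Fr₁ = 1.88 lies in the weak range.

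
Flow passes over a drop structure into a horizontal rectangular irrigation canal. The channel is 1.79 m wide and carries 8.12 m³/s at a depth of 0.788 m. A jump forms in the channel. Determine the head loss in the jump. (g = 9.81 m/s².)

q = Q/b = 8.12/1.79 = 4.54 m²/s; V₁ = q/y₁ = 5.76 m/s. Fr₁ = V₁/√(g·y₁) = 2.07.
Bélanger equation: y₂/y₁ = ½[√(1 + 8Fr₁²) − 1] = ½[√35.30 − 1] = 2.47.
y₂ = 2.47 × 0.788 = 1.95 m.
V₂ = q/y₂ = 4.54/1.95 = 2.33 m/s. E₁ = y₁ + V₁²/2g = 2.48 m; E₂ = y₂ + V₂²/2g = 2.22 m. ΔE = E₁ − E₂ = 0.254 m.

ΔE = 0.254 m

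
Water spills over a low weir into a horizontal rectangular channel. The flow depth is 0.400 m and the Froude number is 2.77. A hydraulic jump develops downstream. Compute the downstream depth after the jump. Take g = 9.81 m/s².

Fr₁ = 2.77 (given).
By Bélanger, y₂/y₁ = ½[√(1 + 8Fr₁²) − 1] = ½[√62.38 − 1] = 3.45.
y₂ = 3.45 × 0.400 = 1.38 m.

y₂ = 1.38 m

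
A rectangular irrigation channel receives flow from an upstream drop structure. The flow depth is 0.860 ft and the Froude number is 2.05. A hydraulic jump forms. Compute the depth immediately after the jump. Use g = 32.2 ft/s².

Fr₁ = 2.05 (given).
By Bélanger, y₂/y₁ = ½[√(1 + 8Fr₁²) − 1] = ½[√34.62 − 1] = 2.44.
y₂ = 2.44 × 0.860 = 2.10 ft.

y₂ = 2.10 ft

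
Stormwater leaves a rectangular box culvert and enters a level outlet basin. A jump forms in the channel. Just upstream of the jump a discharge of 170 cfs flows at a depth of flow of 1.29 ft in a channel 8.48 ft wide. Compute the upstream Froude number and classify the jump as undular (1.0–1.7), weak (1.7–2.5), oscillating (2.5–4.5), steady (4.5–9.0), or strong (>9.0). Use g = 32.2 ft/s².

Fr₁ = 2.41; weak jump

q = Q/b = 170/8.48 = 20.0 ft²/s; V₁ = q/y₁ = 15.5 ft/s. Fr₁ = V₁/√(g·y₁) = 2.41.
Fr₁ = 2.41 lies in the weak range.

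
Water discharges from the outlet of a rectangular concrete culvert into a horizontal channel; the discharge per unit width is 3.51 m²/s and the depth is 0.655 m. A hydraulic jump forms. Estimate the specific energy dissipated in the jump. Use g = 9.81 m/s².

V₁ = q/y₁ = 3.51/0.655 = 5.36 m/s. Fr₁ = V₁/√(g·y₁) = 5.36/√(9.81×0.655) = 2.11.
From the momentum equation for a rectangular channel, y₂/y₁ = ½[√(1 + 8Fr₁²) − 1] = ½[√36.75 − 1] = 2.53.
y₂ = 2.53 × 0.655 = 1.66 m.
Head loss: ΔE = (y₂ − y₁)³/(4y₁y₂) = (1.66 − 0.655)³/(4×0.655×1.66) = 1.01/4.34 = 0.232 m.

ΔE = 0.232 m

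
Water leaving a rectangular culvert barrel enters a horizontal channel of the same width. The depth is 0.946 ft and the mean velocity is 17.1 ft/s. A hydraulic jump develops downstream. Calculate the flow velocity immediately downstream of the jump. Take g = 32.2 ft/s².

V₂ = 4.37 ft/s

Fr₁ = V₁/√(g·y₁) = 17.1/√(32.2×0.946) = 3.10.
From the momentum equation for a rectangular channel, y₂/y₁ = ½[√(1 + 8Fr₁²) − 1] = ½[√77.80 − 1] = 3.91.
y₂ = 3.91 × 0.946 = 3.70 ft.
q = V₁·y₁ = 17.1 × 0.946 = 16.2 ft²/s.
V₂ = q/y₂ = 16.2/3.70 = 4.37 ft/s.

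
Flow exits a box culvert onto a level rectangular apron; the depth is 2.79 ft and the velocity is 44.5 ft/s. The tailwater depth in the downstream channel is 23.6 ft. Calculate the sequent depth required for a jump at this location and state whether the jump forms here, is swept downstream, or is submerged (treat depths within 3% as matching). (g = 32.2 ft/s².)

Fr₁ = V₁/√(g·y₁) = 44.5/√(32.2×2.79) = 4.69.
Sequent-depth ratio: y₂/y₁ = ½[√(1 + 8Fr₁²) − 1] = ½[√177.3 − 1] = 6.16.
y₂ = 6.16 × 2.79 = 17.2 ft.
Tailwater y_tw = 23.6 ft: y_tw > y₂, so the jump is submerged.

y₂ = 17.2 ft; the jump is submerged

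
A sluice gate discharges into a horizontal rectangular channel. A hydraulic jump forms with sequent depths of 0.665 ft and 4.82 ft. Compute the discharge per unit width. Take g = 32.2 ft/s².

For a rectangular channel the momentum equation gives q² = ½·g·y₁·y₂·(y₁ + y₂) = ½×32.2×0.665×4.82×5.49 = 283.
q = √283 = 16.8 ft²/s.

q = 16.8 ft²/s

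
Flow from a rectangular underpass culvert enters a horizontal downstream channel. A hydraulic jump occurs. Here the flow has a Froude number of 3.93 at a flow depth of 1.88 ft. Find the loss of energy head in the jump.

ΔE = 6.28 ft

Fr₁ = 3.93 (given).
Conjugate-depth relation: y₂/y₁ = ½[√(1 + 8Fr₁²) − 1] = ½[√124.6 − 1] = 5.08.
y₂ = 5.08 × 1.88 = 9.55 ft.
V₁ = Fr₁·√(g·y₁) = 3.93×√(32.2×1.88) = 30.6 ft/s; q = V₁·y₁ = 57.5 ft²/s. V₂ = q/y₂ = 57.5/9.55 = 6.02 ft/s. E₁ = y₁ + V₁²/2g = 16.4 ft; E₂ = y₂ + V₂²/2g = 10.1 ft. ΔE = E₁ − E₂ = 6.28 ft.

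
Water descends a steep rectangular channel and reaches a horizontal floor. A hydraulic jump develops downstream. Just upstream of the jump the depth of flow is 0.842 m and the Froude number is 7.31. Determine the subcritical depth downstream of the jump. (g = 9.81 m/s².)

y₂ = 8.29 m

Fr₁ = 7.31 (given).
By Bélanger, y₂/y₁ = ½[√(1 + 8Fr₁²) − 1] = ½[√428.5 − 1] = 9.85.
y₂ = 9.85 × 0.842 = 8.29 m.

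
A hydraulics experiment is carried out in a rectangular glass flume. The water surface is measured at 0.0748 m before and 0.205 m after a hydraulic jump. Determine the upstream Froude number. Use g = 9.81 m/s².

For a rectangular channel the momentum equation gives q² = ½·g·y₁·y₂·(y₁ + y₂) = ½×9.81×0.0748×0.205×0.280 = 0.0210.
q = √0.0210 = 0.145 m²/s.
V₁ = q/y₁ = 1.94 m/s; Fr₁ = V₁/√(g·y₁) = 2.26.

Fr₁ = 2.26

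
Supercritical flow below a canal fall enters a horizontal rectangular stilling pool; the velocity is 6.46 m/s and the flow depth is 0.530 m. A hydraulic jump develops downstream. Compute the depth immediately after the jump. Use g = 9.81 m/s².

Fr₁ = V₁/√(g·y₁) = 6.46/√(9.81×0.530) = 2.83.
From the momentum equation for a rectangular channel, y₂/y₁ = ½[√(1 + 8Fr₁²) − 1] = ½[√65.21 − 1] = 3.54.
y₂ = 3.54 × 0.530 = 1.87 m.

y₂ = 1.87 m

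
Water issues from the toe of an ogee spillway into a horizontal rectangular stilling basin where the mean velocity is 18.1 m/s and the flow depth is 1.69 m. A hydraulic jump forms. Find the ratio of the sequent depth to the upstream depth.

y₂/y₁ = 5.81

Fr₁ = V₁/√(g·y₁) = 18.1/√(9.81×1.69) = 4.45.
By Bélanger, y₂/y₁ = ½[√(1 + 8Fr₁²) − 1] = ½[√159.1 − 1] = 5.81.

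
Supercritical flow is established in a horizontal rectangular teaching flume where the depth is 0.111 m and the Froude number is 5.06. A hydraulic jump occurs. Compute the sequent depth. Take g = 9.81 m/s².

y₂ = 0.741 m

Fr₁ = 5.06 (given).
Bélanger equation: y₂/y₁ = ½[√(1 + 8Fr₁²) − 1] = ½[√205.8 − 1] = 6.67.
y₂ = 6.67 × 0.111 = 0.741 m.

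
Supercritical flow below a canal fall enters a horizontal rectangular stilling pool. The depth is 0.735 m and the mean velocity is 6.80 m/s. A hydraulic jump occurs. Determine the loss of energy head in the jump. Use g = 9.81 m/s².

ΔE = 0.559 m

Fr₁ = V₁/√(g·y₁) = 6.80/√(9.81×0.735) = 2.53.
By Bélanger, y₂/y₁ = ½[√(1 + 8Fr₁²) − 1] = ½[√52.30 − 1] = 3.12.
y₂ = 3.12 × 0.735 = 2.29 m.
q = V₁·y₁ = 6.80 × 0.735 = 5.00 m²/s. V₂ = q/y₂ = 5.00/2.29 = 2.18 m/s. E₁ = y₁ + V₁²/2g = 3.09 m; E₂ = y₂ + V₂²/2g = 2.53 m. ΔE = E₁ − E₂ = 0.559 m.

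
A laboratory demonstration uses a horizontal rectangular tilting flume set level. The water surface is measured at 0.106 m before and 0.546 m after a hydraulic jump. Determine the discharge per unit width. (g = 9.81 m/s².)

For a rectangular channel the momentum equation gives q² = ½·g·y₁·y₂·(y₁ + y₂) = ½×9.81×0.106×0.546×0.652 = 0.185.
q = √0.185 = 0.430 m²/s.

q = 0.430 m²/s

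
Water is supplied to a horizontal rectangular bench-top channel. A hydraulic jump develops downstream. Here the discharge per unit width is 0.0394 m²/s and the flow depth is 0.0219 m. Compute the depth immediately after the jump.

V₁ = q/y₁ = 0.0394/0.0219 = 1.80 m/s. Fr₁ = V₁/√(g·y₁) = 1.80/√(9.81×0.0219) = 3.88.
By Bélanger, y₂/y₁ = ½[√(1 + 8Fr₁²) − 1] = ½[√121.5 − 1] = 5.01.
y₂ = 5.01 × 0.0219 = 0.110 m.

y₂ = 0.110 m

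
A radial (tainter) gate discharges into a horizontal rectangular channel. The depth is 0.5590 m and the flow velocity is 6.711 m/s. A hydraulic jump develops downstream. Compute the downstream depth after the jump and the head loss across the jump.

y₂ = 2.003 m; ΔE = 0.6725 m

Fr₁ = V₁/√(g·y₁) = 6.711/√(9.81×0.5590) = 2.866.
Bélanger equation: y₂/y₁ = ½[√(1 + 8Fr₁²) − 1] = ½[√66.703 − 1] = 3.584.
y₂ = 3.584 × 0.5590 = 2.003 m.
q = V₁·y₁ = 6.711 × 0.5590 = 3.751 m²/s. V₂ = q/y₂ = 3.751/2.003 = 1.873 m/s. E₁ = y₁ + V₁²/2g = 2.854 m; E₂ = y₂ + V₂²/2g = 2.182 m. ΔE = E₁ − E₂ = 0.6725 m.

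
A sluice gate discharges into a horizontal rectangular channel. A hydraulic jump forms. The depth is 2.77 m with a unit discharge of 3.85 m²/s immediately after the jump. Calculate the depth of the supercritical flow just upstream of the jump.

V₂ = q/y₂ = 3.85/2.77 = 1.39 m/s; Fr₂ = V₂/√(g·y₂) = 0.267.
Applying the sequent-depth relation in reverse, y₁/y₂ = ½[√(1 + 8Fr₂²) − 1] = ½[√1.569 − 1] = 0.126.
y₁ = 0.126 × 2.77 = 0.350 m.

y₁ = 0.350 m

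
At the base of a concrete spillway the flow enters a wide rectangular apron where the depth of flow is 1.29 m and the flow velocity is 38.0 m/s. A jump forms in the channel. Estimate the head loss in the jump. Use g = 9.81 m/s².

Fr₁ = V₁/√(g·y₁) = 38.0/√(9.81×1.29) = 10.7.
Sequent-depth ratio: y₂/y₁ = ½[√(1 + 8Fr₁²) − 1] = ½[√913.8 − 1] = 14.6.
y₂ = 14.6 × 1.29 = 18.9 m.
q = V₁·y₁ = 38.0 × 1.29 = 49.0 m²/s. V₂ = q/y₂ = 49.0/18.9 = 2.60 m/s. E₁ = y₁ + V₁²/2g = 74.9 m; E₂ = y₂ + V₂²/2g = 19.2 m. ΔE = E₁ − E₂ = 55.7 m.

ΔE = 55.7 m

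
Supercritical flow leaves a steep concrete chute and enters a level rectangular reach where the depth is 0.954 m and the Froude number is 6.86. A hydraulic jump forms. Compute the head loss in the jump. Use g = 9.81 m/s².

Fr₁ = 6.86 (given).
Bélanger equation: y₂/y₁ = ½[√(1 + 8Fr₁²) − 1] = ½[√377.5 − 1] = 9.21.
y₂ = 9.21 × 0.954 = 8.79 m.
V₁ = Fr₁·√(g·y₁) = 6.86×√(9.81×0.954) = 21.0 m/s; q = V₁·y₁ = 20.0 m²/s. V₂ = q/y₂ = 20.0/8.79 = 2.28 m/s. E₁ = y₁ + V₁²/2g = 23.4 m; E₂ = y₂ + V₂²/2g = 9.05 m. ΔE = E₁ − E₂ = 14.3 m.

ΔE = 14.3 m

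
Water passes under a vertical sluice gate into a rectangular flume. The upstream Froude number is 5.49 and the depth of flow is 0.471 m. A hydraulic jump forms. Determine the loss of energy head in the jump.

ΔE = 4.01 m

Fr₁ = 5.49 (given).
Conjugate-depth relation: y₂/y₁ = ½[√(1 + 8Fr₁²) − 1] = ½[√242.1 − 1] = 7.28.
y₂ = 7.28 × 0.471 = 3.43 m.
Head loss: ΔE = (y₂ − y₁)³/(4y₁y₂) = (3.43 − 0.471)³/(4×0.471×3.43) = 25.9/6.46 = 4.01 m.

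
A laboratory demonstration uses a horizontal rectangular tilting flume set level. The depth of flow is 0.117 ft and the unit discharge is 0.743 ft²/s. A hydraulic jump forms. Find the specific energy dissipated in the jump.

V₁ = q/y₁ = 0.743/0.117 = 6.35 ft/s. Fr₁ = V₁/√(g·y₁) = 6.35/√(32.2×0.117) = 3.27.
From the momentum equation for a rectangular channel, y₂/y₁ = ½[√(1 + 8Fr₁²) − 1] = ½[√86.64 − 1] = 4.15.
y₂ = 4.15 × 0.117 = 0.486 ft.
Head loss: ΔE = (y₂ − y₁)³/(4y₁y₂) = (0.486 − 0.117)³/(4×0.117×0.486) = 0.0502/0.227 = 0.221 ft.

ΔE = 0.221 ft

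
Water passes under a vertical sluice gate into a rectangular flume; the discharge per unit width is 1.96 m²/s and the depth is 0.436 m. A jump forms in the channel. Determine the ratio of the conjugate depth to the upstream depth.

y₂/y₁ = 2.61

V₁ = q/y₁ = 1.96/0.436 = 4.50 m/s. Fr₁ = V₁/√(g·y₁) = 4.50/√(9.81×0.436) = 2.17.
From the momentum equation for a rectangular channel, y₂/y₁ = ½[√(1 + 8Fr₁²) − 1] = ½[√38.80 − 1] = 2.61.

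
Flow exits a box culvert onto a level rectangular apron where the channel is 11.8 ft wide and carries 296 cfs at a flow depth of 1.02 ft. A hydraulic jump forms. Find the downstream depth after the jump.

q = Q/b = 296/11.8 = 25.1 ft²/s; V₁ = q/y₁ = 24.6 ft/s. Fr₁ = V₁/√(g·y₁) = 4.29.
Bélanger equation: y₂/y₁ = ½[√(1 + 8Fr₁²) − 1] = ½[√148.3 − 1] = 5.59.
y₂ = 5.59 × 1.02 = 5.70 ft.

y₂ = 5.70 ft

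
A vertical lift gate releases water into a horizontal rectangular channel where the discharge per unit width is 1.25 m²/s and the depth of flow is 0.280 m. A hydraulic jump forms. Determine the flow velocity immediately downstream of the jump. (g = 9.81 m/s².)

V₂ = 1.34 m/s

V₁ = q/y₁ = 1.25/0.280 = 4.46 m/s. Fr₁ = V₁/√(g·y₁) = 4.46/√(9.81×0.280) = 2.69.
Sequent-depth ratio: y₂/y₁ = ½[√(1 + 8Fr₁²) − 1] = ½[√59.05 − 1] = 3.34.
y₂ = 3.34 × 0.280 = 0.936 m.
V₂ = q/y₂ = 1.25/0.936 = 1.34 m/s.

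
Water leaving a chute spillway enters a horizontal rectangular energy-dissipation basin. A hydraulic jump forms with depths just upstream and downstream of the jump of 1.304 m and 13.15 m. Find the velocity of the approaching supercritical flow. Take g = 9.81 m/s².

V₁ = 26.74 m/s

For a rectangular channel the momentum equation gives q² = ½·g·y₁·y₂·(y₁ + y₂) = ½×9.81×1.304×13.15×14.45 = 1216.
q = √1216 = 34.87 m²/s.
V₁ = q/y₁ = 34.87/1.304 = 26.74 m/s.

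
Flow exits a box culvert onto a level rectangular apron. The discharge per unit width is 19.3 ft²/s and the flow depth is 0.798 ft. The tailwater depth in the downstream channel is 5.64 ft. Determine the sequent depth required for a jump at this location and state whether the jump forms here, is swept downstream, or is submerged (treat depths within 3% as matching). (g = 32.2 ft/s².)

V₁ = q/y₁ = 19.3/0.798 = 24.2 ft/s. Fr₁ = V₁/√(g·y₁) = 24.2/√(32.2×0.798) = 4.77.
Bélanger equation: y₂/y₁ = ½[√(1 + 8Fr₁²) − 1] = ½[√183.1 − 1] = 6.27.
y₂ = 6.27 × 0.798 = 5.00 ft.
Tailwater y_tw = 5.64 ft: y_tw > y₂, so the jump is submerged.

y₂ = 5.00 ft; the jump is submerged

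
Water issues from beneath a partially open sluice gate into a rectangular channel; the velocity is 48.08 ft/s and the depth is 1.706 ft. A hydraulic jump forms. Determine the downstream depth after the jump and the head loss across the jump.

y₂ = 14.82 ft; ΔE = 22.30 ft

Fr₁ = V₁/√(g·y₁) = 48.08/√(32.2×1.706) = 6.487.
Bélanger equation: y₂/y₁ = ½[√(1 + 8Fr₁²) − 1] = ½[√337.65 − 1] = 8.688.
y₂ = 8.688 × 1.706 = 14.82 ft.
q = V₁·y₁ = 48.08 × 1.706 = 82.02 ft²/s. V₂ = q/y₂ = 82.02/14.82 = 5.534 ft/s. E₁ = y₁ + V₁²/2g = 37.60 ft; E₂ = y₂ + V₂²/2g = 15.30 ft. ΔE = E₁ − E₂ = 22.30 ft.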